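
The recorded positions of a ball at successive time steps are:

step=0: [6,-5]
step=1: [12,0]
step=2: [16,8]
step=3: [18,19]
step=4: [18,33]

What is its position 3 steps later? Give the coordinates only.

[6,93]

Successive displacements: [+6,+5], [+4,+8], [+2,+11], [+0,+14] — each changes by [-2,+3].
step 5: [18,33] + [-2,+17] → [16,50]
step 6: [16,50] + [-4,+20] → [12,70]
step 7: [12,70] + [-6,+23] → [6,93]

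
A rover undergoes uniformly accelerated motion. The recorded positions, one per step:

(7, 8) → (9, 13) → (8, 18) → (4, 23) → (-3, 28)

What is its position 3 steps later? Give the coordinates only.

(-42, 43)

Successive displacements: (+2, +5), (-1, +5), (-4, +5), (-7, +5) — each changes by (-3, +0).
step 5: (-3, 28) + (-10, +5) → (-13, 33)
step 6: (-13, 33) + (-13, +5) → (-26, 38)
step 7: (-26, 38) + (-16, +5) → (-42, 43)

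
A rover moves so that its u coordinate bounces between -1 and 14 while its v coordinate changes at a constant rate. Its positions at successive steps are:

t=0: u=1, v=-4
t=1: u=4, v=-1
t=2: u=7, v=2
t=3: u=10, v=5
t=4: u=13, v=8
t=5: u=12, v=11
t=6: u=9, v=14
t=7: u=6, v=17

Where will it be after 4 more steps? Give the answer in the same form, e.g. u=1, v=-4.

The u coordinate reflects between -1 and 14, moving 3 per step.
  step 8: 6 → 3
  step 9: 3 → 0
  step 10: 0 → 1
  step 11: 1 → 4
The v coordinate changes by +3 each step: at step 11 it is 29.

u=4, v=29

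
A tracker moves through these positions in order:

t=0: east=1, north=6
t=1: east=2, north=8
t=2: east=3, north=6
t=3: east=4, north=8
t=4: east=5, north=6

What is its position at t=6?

East: linear, +1 per step → 7 at step 6.
North: cycles through 6, 8 every 2 steps. Step 6 lands at position 0 of the cycle → 6.

east=7, north=6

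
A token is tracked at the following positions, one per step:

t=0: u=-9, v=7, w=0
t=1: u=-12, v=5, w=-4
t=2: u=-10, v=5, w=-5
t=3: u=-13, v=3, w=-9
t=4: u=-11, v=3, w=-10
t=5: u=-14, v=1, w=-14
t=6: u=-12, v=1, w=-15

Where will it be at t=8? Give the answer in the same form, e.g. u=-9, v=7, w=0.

u=-13, v=-1, w=-20

Differencing gives (-3,-2,-4), (+2,+0,-1), (-3,-2,-4), (+2,+0,-1), (-3,-2,-4), (+2,+0,-1). This is the pattern (-3,-2,-4), (+2,+0,-1) repeated.
step 7: apply (-3,-2,-4) → u=-15, v=-1, w=-19
step 8: apply (+2,+0,-1) → u=-13, v=-1, w=-20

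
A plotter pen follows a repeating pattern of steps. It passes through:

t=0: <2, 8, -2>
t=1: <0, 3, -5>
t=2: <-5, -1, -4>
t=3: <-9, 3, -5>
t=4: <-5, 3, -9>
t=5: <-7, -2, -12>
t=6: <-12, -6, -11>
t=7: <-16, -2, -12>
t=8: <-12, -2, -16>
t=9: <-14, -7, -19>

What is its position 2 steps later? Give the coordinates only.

<-23, -7, -19>

Differencing gives <-2, -5, -3>, <-5, -4, +1>, <-4, +4, -1>, <+4, +0, -4>, <-2, -5, -3>, <-5, -4, +1>, <-4, +4, -1>, <+4, +0, -4>, <-2, -5, -3>. This is the pattern <-2, -5, -3>, <-5, -4, +1>, <-4, +4, -1>, <+4, +0, -4> repeated.
step 10: apply <-5, -4, +1> → <-19, -11, -18>
step 11: apply <-4, +4, -1> → <-23, -7, -19>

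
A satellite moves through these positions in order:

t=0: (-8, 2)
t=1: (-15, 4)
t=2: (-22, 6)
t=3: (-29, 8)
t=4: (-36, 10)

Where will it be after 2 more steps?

(-50, 14)

Constant displacement of (-7, +2) per step.
step 5: (-36, 10) + (-7, +2) → (-43, 12)
step 6: (-43, 12) + (-7, +2) → (-50, 14)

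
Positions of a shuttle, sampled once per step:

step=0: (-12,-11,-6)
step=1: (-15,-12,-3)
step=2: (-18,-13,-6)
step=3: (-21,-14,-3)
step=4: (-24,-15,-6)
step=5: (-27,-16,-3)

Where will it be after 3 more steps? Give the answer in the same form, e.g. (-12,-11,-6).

The first coordinate changes by -3 each step, so at step 8 it is -12 + 8·(-3) = -36.
The second coordinate changes by -1 each step, so at step 8 it is -11 + 8·(-1) = -19.
The third coordinate repeats the cycle [-6, -3] with period 2; step 8 mod 2 = 0, giving -6.

(-36,-19,-6)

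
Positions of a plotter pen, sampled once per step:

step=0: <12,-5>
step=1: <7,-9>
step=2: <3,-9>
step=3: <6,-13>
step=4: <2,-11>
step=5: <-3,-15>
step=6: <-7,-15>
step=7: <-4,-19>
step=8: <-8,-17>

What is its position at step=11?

Differencing gives <-5,-4>, <-4,+0>, <+3,-4>, <-4,+2>, <-5,-4>, <-4,+0>, <+3,-4>, <-4,+2>. This is the pattern <-5,-4>, <-4,+0>, <+3,-4>, <-4,+2> repeated.
step 9: apply <-5,-4> → <-13,-21>
step 10: apply <-4,+0> → <-17,-21>
step 11: apply <+3,-4> → <-14,-25>

<-14,-25>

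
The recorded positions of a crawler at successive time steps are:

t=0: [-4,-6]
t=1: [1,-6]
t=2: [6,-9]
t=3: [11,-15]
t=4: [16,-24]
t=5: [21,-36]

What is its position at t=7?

Successive displacements: [+5,+0], [+5,-3], [+5,-6], [+5,-9], [+5,-12] — each changes by [+0,-3].
step 6: [21,-36] + [+5,-15] → [26,-51]
step 7: [26,-51] + [+5,-18] → [31,-69]

[31,-69]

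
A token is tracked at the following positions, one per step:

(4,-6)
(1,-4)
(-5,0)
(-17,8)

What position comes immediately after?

(-41,24)

Consecutive displacements (-3,+2), (-6,+4), (-12,+8) scale by a factor of 2 each step.
step 4: (-17,8) + (-24,+16) → (-41,24)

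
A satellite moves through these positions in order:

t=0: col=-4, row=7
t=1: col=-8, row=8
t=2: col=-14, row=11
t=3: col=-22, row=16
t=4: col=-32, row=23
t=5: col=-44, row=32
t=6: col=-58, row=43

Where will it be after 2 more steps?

Successive displacements: (-4, +1), (-6, +3), (-8, +5), (-10, +7), (-12, +9), (-14, +11) — each changes by (-2, +2).
step 7: col=-58, row=43 + (-16, +13) → col=-74, row=56
step 8: col=-74, row=56 + (-18, +15) → col=-92, row=71

col=-92, row=71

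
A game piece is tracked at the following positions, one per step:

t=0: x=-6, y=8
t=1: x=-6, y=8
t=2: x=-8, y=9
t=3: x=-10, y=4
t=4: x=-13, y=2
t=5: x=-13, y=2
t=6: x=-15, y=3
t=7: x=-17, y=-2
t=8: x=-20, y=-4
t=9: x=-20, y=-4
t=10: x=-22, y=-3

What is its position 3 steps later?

The moves between consecutive positions are (+0,+0), (-2,+1), (-2,-5), (-3,-2), (+0,+0), (-2,+1), (-2,-5), (-3,-2), (+0,+0), (-2,+1); they repeat the 4-cycle [(+0,+0), (-2,+1), (-2,-5), (-3,-2)].
step 11: apply (-2,-5) → x=-24, y=-8
step 12: apply (-3,-2) → x=-27, y=-10
step 13: apply (+0,+0) → x=-27, y=-10

x=-27, y=-10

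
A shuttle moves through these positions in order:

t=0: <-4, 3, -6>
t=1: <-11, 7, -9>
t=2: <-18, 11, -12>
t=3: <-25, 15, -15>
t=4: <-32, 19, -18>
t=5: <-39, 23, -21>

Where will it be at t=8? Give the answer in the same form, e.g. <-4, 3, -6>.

Each step adds <-7, +4, -3> to the position.
step 6: <-39, 23, -21> + <-7, +4, -3> → <-46, 27, -24>
step 7: <-46, 27, -24> + <-7, +4, -3> → <-53, 31, -27>
step 8: <-53, 31, -27> + <-7, +4, -3> → <-60, 35, -30>

<-60, 35, -30>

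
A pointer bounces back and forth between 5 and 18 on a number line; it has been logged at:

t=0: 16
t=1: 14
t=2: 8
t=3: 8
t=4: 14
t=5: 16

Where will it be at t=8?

The value reflects between 5 and 18, moving 6 per step.
  step 6: 16 → 10
  step 7: 10 → 6
  step 8: 6 → 12

12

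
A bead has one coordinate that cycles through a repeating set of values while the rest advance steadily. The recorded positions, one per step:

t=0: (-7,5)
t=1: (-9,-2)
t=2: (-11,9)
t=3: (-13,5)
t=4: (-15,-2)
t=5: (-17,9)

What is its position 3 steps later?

(-23,9)

First: linear, -2 per step → -23 at step 8.
Second: cycles through 5, -2, 9 every 3 steps. Step 8 lands at position 2 of the cycle → 9.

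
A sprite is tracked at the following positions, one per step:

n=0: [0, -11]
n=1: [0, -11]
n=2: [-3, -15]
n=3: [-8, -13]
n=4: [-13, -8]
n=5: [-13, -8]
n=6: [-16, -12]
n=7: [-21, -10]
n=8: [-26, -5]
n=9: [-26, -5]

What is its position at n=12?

[-39, -2]

Step-to-step displacements: [+0, +0], [-3, -4], [-5, +2], [-5, +5], [+0, +0], [-3, -4], [-5, +2], [-5, +5], [+0, +0] — a repeating cycle of length 4.
step 10: apply [-3, -4] → [-29, -9]
step 11: apply [-5, +2] → [-34, -7]
step 12: apply [-5, +5] → [-39, -2]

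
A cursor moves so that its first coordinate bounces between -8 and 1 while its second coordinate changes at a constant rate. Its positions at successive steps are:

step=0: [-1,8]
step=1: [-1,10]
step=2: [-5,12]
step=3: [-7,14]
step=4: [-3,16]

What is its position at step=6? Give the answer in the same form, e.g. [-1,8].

The first coordinate reflects between -8 and 1, moving 4 per step.
  step 5: -3 → 1
  step 6: 1 → -3
The second coordinate changes by +2 each step: at step 6 it is 20.

[-3,20]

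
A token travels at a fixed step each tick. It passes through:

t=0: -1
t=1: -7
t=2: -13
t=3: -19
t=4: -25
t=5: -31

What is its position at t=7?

Each step adds -6 to the position.
step 6: -31 − 6 → -37
step 7: -37 − 6 → -43

-43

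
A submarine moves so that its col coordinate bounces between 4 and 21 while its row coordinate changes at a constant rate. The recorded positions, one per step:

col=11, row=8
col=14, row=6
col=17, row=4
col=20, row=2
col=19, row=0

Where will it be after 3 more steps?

col=10, row=-6

The col coordinate travels 3 per step and bounces off the walls at 4 and 21.
  step 5: 19 → 16
  step 6: 16 → 13
  step 7: 13 → 10
The row coordinate changes by -2 each step: at step 7 it is -6.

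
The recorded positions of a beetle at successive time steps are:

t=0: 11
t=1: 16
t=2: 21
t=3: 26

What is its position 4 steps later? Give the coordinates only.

The position changes by +5 every step.
step 4: 26 + 5 → 31
step 5: 31 + 5 → 36
step 6: 36 + 5 → 41
step 7: 41 + 5 → 46

46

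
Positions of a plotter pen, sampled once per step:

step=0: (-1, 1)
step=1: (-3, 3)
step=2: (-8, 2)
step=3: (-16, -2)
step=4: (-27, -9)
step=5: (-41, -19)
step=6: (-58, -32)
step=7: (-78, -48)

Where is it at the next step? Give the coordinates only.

Successive displacements: (-2, +2), (-5, -1), (-8, -4), (-11, -7), (-14, -10), (-17, -13), (-20, -16) — each changes by (-3, -3).
step 8: (-78, -48) + (-23, -19) → (-101, -67)

(-101, -67)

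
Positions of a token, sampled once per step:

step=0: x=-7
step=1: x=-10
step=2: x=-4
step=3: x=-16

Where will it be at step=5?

The jumps are -3, +6, -12 — a geometric progression with ratio -2.
step 4: -16 + 24 → x=8
step 5: 8 − 48 → x=-40

x=-40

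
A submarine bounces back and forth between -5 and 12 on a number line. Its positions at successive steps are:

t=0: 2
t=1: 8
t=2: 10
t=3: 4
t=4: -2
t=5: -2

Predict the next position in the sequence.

The value travels 6 per step and bounces off the walls at -5 and 12.
  step 6: -2 → 4

4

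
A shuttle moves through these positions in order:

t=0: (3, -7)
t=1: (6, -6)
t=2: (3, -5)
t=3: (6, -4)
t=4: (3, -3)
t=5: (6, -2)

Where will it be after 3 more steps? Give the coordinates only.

(3, 1)

First: cycles through 3, 6 every 2 steps. Step 8 lands at position 0 of the cycle → 3.
Second: linear, +1 per step → 1 at step 8.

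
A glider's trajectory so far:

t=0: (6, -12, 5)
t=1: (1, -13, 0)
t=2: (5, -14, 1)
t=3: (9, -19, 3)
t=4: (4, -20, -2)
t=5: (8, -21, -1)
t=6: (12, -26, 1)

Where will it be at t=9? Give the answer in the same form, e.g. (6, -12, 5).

Step-to-step displacements: (-5, -1, -5), (+4, -1, +1), (+4, -5, +2), (-5, -1, -5), (+4, -1, +1), (+4, -5, +2) — a repeating cycle of length 3.
step 7: apply (-5, -1, -5) → (7, -27, -4)
step 8: apply (+4, -1, +1) → (11, -28, -3)
step 9: apply (+4, -5, +2) → (15, -33, -1)

(15, -33, -1)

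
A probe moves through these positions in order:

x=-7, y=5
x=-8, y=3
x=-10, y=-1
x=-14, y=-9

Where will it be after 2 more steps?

x=-38, y=-57

The jumps are (-1, -2), (-2, -4), (-4, -8) — a geometric progression with ratio 2.
step 4: x=-14, y=-9 + (-8, -16) → x=-22, y=-25
step 5: x=-22, y=-25 + (-16, -32) → x=-38, y=-57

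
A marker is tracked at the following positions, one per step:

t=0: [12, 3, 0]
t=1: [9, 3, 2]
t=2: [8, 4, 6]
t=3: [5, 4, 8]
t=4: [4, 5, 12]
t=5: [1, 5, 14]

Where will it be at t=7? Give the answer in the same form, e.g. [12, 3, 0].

[-3, 6, 20]

Step-to-step displacements: [-3, +0, +2], [-1, +1, +4], [-3, +0, +2], [-1, +1, +4], [-3, +0, +2] — a repeating cycle of length 2.
step 6: apply [-1, +1, +4] → [0, 6, 18]
step 7: apply [-3, +0, +2] → [-3, 6, 20]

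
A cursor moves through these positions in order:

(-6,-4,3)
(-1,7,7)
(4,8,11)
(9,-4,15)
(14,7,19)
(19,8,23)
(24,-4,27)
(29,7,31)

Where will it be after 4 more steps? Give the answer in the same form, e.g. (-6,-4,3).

(49,8,47)

The first coordinate changes by +5 each step, so at step 11 it is -6 + 11·(5) = 49.
The second coordinate repeats the cycle [-4, 7, 8] with period 3; step 11 mod 3 = 2, giving 8.
The third coordinate changes by +4 each step, so at step 11 it is 3 + 11·(4) = 47.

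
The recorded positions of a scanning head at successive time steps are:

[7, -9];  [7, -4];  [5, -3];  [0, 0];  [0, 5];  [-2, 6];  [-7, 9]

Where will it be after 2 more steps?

[-9, 15]

Step-to-step displacements: [+0, +5], [-2, +1], [-5, +3], [+0, +5], [-2, +1], [-5, +3] — a repeating cycle of length 3.
step 7: apply [+0, +5] → [-7, 14]
step 8: apply [-2, +1] → [-9, 15]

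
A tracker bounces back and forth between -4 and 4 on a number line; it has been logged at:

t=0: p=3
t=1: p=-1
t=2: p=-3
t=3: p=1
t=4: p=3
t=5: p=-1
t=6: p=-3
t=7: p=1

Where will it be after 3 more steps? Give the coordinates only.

The value reflects between -4 and 4, moving 4 per step.
  step 8: 1 → 3
  step 9: 3 → -1
  step 10: -1 → -3

p=-3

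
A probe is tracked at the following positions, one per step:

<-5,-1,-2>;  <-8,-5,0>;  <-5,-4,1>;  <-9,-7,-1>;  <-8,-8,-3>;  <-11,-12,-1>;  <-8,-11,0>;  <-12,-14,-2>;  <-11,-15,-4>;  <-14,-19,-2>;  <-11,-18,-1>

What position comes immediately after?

The moves between consecutive positions are <-3,-4,+2>, <+3,+1,+1>, <-4,-3,-2>, <+1,-1,-2>, <-3,-4,+2>, <+3,+1,+1>, <-4,-3,-2>, <+1,-1,-2>, <-3,-4,+2>, <+3,+1,+1>; they repeat the 4-cycle [<-3,-4,+2>, <+3,+1,+1>, <-4,-3,-2>, <+1,-1,-2>].
step 11: apply <-4,-3,-2> → <-15,-21,-3>

<-15,-21,-3>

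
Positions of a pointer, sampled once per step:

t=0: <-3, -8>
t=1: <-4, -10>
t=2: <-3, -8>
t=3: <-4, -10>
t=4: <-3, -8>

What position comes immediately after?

The jumps are <-1, -2>, <+1, +2>, <-1, -2>, <+1, +2> — a geometric progression with ratio -1.
step 5: <-3, -8> + <-1, -2> → <-4, -10>

<-4, -10>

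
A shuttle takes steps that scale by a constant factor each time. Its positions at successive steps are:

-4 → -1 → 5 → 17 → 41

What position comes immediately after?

89

Consecutive displacements +3, +6, +12, +24 scale by a factor of 2 each step.
step 5: 41 + 48 → 89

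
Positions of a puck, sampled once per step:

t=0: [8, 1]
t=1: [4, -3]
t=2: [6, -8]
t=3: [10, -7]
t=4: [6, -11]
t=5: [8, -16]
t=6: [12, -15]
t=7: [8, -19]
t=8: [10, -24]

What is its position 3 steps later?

Step-to-step displacements: [-4, -4], [+2, -5], [+4, +1], [-4, -4], [+2, -5], [+4, +1], [-4, -4], [+2, -5] — a repeating cycle of length 3.
step 9: apply [+4, +1] → [14, -23]
step 10: apply [-4, -4] → [10, -27]
step 11: apply [+2, -5] → [12, -32]

[12, -32]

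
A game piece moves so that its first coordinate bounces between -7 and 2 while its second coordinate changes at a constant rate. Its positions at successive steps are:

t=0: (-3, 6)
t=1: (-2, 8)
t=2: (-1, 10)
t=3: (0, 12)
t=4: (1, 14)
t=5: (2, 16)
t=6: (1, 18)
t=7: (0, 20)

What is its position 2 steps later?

The first coordinate travels 1 per step and bounces off the walls at -7 and 2.
  step 8: 0 → -1
  step 9: -1 → -2
The second coordinate changes by +2 each step: at step 9 it is 24.

(-2, 24)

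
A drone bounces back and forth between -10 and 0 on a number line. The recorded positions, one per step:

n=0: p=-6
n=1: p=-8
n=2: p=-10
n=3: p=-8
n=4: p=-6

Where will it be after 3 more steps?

p=0

The value travels 2 per step and bounces off the walls at -10 and 0.
  step 5: -6 → -4
  step 6: -4 → -2
  step 7: -2 → 0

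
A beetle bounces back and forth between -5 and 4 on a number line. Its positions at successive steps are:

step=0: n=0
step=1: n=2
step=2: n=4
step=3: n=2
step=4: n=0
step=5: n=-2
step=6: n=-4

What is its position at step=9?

The value reflects between -5 and 4, moving 2 per step.
  step 7: -4 → -4
  step 8: -4 → -2
  step 9: -2 → 0

n=0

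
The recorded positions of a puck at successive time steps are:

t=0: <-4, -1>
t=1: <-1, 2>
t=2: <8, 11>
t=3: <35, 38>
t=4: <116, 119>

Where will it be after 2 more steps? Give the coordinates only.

<1088, 1091>

Step-to-step displacements: <+3, +3>, <+9, +9>, <+27, +27>, <+81, +81>; each is 3× the previous.
step 5: <116, 119> + <+243, +243> → <359, 362>
step 6: <359, 362> + <+729, +729> → <1088, 1091>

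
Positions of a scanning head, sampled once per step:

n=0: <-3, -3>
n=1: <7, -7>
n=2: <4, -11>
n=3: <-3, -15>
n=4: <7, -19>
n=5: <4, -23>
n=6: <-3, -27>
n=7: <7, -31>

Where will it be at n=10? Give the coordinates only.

First: cycles through -3, 7, 4 every 3 steps. Step 10 lands at position 1 of the cycle → 7.
Second: linear, -4 per step → -43 at step 10.

<7, -43>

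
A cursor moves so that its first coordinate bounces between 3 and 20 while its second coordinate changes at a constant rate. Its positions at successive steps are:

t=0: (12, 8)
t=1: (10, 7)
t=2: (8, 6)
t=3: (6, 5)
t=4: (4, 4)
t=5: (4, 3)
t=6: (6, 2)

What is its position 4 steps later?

The first coordinate travels 2 per step and bounces off the walls at 3 and 20.
  step 7: 6 → 8
  step 8: 8 → 10
  step 9: 10 → 12
  step 10: 12 → 14
The second coordinate changes by -1 each step: at step 10 it is -2.

(14, -2)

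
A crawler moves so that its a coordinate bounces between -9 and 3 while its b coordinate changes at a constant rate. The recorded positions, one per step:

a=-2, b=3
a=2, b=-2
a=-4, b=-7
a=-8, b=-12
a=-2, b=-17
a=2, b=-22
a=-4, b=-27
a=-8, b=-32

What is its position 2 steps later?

The a coordinate travels 6 per step and bounces off the walls at -9 and 3.
  step 8: -8 → -2
  step 9: -2 → 2
The b coordinate changes by -5 each step: at step 9 it is -42.

a=2, b=-42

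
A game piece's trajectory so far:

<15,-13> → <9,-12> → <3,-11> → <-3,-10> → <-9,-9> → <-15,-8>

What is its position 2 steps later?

Each step adds <-6,+1> to the position.
step 6: <-15,-8> + <-6,+1> → <-21,-7>
step 7: <-21,-7> + <-6,+1> → <-27,-6>

<-27,-6>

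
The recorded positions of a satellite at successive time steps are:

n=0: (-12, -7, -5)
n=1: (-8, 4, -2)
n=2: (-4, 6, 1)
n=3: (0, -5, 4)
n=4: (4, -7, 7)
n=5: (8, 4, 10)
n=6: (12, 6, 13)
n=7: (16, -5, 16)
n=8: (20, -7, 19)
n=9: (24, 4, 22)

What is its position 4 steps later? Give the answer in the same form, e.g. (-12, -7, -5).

(40, 4, 34)

First: linear, +4 per step → 40 at step 13.
Second: cycles through -7, 4, 6, -5 every 4 steps. Step 13 lands at position 1 of the cycle → 4.
Third: linear, +3 per step → 34 at step 13.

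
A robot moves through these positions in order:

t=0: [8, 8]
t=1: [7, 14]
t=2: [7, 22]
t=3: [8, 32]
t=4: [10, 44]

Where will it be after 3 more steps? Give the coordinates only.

Successive displacements: [-1, +6], [+0, +8], [+1, +10], [+2, +12] — each changes by [+1, +2].
step 5: [10, 44] + [+3, +14] → [13, 58]
step 6: [13, 58] + [+4, +16] → [17, 74]
step 7: [17, 74] + [+5, +18] → [22, 92]

[22, 92]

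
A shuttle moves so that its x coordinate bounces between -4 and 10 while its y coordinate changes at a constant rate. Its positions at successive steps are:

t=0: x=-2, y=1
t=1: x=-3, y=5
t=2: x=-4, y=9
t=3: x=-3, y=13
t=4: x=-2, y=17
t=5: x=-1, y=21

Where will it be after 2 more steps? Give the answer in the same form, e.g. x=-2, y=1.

x=1, y=29

The x coordinate travels 1 per step and bounces off the walls at -4 and 10.
  step 6: -1 → 0
  step 7: 0 → 1
The y coordinate changes by +4 each step: at step 7 it is 29.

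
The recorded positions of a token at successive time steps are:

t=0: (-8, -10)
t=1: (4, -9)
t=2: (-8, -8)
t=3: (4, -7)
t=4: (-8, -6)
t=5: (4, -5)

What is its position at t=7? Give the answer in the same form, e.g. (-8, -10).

(4, -3)

First: cycles through -8, 4 every 2 steps. Step 7 lands at position 1 of the cycle → 4.
Second: linear, +1 per step → -3 at step 7.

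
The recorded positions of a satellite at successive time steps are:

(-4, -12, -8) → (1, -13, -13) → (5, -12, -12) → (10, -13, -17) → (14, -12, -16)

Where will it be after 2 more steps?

Step-to-step displacements: (+5, -1, -5), (+4, +1, +1), (+5, -1, -5), (+4, +1, +1) — a repeating cycle of length 2.
step 5: apply (+5, -1, -5) → (19, -13, -21)
step 6: apply (+4, +1, +1) → (23, -12, -20)

(23, -12, -20)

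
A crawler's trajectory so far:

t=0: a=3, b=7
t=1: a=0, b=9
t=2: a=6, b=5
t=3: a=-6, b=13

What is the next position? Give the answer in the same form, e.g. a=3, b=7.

a=18, b=-3

Consecutive displacements (-3, +2), (+6, -4), (-12, +8) scale by a factor of -2 each step.
step 4: a=-6, b=13 + (+24, -16) → a=18, b=-3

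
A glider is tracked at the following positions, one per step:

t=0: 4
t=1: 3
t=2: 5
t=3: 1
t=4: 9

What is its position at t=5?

-7

The jumps are -1, +2, -4, +8 — a geometric progression with ratio -2.
step 5: 9 − 16 → -7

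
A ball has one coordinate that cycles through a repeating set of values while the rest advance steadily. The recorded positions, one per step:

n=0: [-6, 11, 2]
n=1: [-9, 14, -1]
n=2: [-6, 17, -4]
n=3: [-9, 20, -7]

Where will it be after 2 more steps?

The first coordinate repeats the cycle [-6, -9] with period 2; step 5 mod 2 = 1, giving -9.
The second coordinate changes by +3 each step, so at step 5 it is 11 + 5·(3) = 26.
The third coordinate changes by -3 each step, so at step 5 it is 2 + 5·(-3) = -13.

[-9, 26, -13]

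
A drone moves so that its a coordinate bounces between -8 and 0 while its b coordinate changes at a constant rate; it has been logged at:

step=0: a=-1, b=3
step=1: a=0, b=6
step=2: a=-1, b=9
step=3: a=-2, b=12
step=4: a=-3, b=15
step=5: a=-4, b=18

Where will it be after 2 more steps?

a=-6, b=24

The a coordinate reflects between -8 and 0, moving 1 per step.
  step 6: -4 → -5
  step 7: -5 → -6
The b coordinate changes by +3 each step: at step 7 it is 24.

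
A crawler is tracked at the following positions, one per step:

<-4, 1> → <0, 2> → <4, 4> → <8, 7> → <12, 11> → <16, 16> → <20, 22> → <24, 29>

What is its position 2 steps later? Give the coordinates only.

<32, 46>

First differences are <+4, +1>, <+4, +2>, <+4, +3>, <+4, +4>, <+4, +5>, <+4, +6>, <+4, +7>; their common second difference is <+0, +1> (constant acceleration).
step 8: <24, 29> + <+4, +8> → <28, 37>
step 9: <28, 37> + <+4, +9> → <32, 46>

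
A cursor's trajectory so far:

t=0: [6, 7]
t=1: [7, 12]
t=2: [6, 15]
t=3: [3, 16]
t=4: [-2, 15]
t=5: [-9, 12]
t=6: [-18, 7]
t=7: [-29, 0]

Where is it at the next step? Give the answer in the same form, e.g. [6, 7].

[-42, -9]

Taking differences between consecutive positions: [+1, +5], [-1, +3], [-3, +1], [-5, -1], [-7, -3], [-9, -5], [-11, -7]. These grow by [-2, -2] each step.
step 8: [-29, 0] + [-13, -9] → [-42, -9]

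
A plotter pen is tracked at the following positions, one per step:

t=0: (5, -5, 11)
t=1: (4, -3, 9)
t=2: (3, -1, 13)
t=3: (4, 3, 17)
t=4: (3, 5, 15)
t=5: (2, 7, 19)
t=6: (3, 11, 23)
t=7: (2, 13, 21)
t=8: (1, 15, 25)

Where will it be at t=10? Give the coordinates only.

(1, 21, 27)

Step-to-step displacements: (-1, +2, -2), (-1, +2, +4), (+1, +4, +4), (-1, +2, -2), (-1, +2, +4), (+1, +4, +4), (-1, +2, -2), (-1, +2, +4) — a repeating cycle of length 3.
step 9: apply (+1, +4, +4) → (2, 19, 29)
step 10: apply (-1, +2, -2) → (1, 21, 27)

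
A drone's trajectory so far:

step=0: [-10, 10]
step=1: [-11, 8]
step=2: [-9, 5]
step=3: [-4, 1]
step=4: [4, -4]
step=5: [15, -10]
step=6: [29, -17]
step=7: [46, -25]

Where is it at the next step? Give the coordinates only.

[66, -34]

Taking differences between consecutive positions: [-1, -2], [+2, -3], [+5, -4], [+8, -5], [+11, -6], [+14, -7], [+17, -8]. These grow by [+3, -1] each step.
step 8: [46, -25] + [+20, -9] → [66, -34]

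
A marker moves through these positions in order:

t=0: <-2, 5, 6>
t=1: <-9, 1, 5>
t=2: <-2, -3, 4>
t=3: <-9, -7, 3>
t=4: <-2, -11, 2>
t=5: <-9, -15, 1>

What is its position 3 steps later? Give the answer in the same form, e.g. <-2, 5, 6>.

<-2, -27, -2>

The first coordinate repeats the cycle [-2, -9] with period 2; step 8 mod 2 = 0, giving -2.
The second coordinate changes by -4 each step, so at step 8 it is 5 + 8·(-4) = -27.
The third coordinate changes by -1 each step, so at step 8 it is 6 + 8·(-1) = -2.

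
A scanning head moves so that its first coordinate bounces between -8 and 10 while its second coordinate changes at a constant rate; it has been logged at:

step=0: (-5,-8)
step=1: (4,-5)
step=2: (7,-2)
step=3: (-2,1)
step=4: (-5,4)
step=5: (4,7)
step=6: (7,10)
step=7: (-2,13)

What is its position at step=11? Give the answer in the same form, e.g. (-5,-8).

(-2,25)

The first coordinate reflects between -8 and 10, moving 9 per step.
  step 8: -2 → -5
  step 9: -5 → 4
  step 10: 4 → 7
  step 11: 7 → -2
The second coordinate changes by +3 each step: at step 11 it is 25.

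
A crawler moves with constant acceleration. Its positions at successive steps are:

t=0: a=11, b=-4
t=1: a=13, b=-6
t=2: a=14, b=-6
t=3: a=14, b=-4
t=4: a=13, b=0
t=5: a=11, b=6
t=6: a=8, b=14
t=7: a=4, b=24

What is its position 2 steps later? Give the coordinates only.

a=-7, b=50

First differences are (+2, -2), (+1, +0), (+0, +2), (-1, +4), (-2, +6), (-3, +8), (-4, +10); their common second difference is (-1, +2) (constant acceleration).
step 8: a=4, b=24 + (-5, +12) → a=-1, b=36
step 9: a=-1, b=36 + (-6, +14) → a=-7, b=50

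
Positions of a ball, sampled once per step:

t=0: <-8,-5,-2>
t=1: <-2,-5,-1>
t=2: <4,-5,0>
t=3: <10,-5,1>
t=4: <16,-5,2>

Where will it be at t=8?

The position changes by <+6,+0,+1> every step.
step 5: <16,-5,2> + <+6,+0,+1> → <22,-5,3>
step 6: <22,-5,3> + <+6,+0,+1> → <28,-5,4>
step 7: <28,-5,4> + <+6,+0,+1> → <34,-5,5>
step 8: <34,-5,5> + <+6,+0,+1> → <40,-5,6>

<40,-5,6>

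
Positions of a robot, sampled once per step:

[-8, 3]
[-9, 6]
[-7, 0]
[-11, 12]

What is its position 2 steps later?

Step-to-step displacements: [-1, +3], [+2, -6], [-4, +12]; each is -2× the previous.
step 4: [-11, 12] + [+8, -24] → [-3, -12]
step 5: [-3, -12] + [-16, +48] → [-19, 36]

[-19, 36]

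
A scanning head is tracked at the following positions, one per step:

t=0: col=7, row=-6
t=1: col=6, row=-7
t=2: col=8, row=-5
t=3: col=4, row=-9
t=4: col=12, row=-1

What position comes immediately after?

Step-to-step displacements: (-1, -1), (+2, +2), (-4, -4), (+8, +8); each is -2× the previous.
step 5: col=12, row=-1 + (-16, -16) → col=-4, row=-17

col=-4, row=-17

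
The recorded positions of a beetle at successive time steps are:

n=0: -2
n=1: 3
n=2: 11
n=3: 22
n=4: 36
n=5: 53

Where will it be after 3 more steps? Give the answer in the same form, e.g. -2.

122

Taking differences between consecutive positions: +5, +8, +11, +14, +17. These grow by +3 each step.
step 6: 53 + 20 → 73
step 7: 73 + 23 → 96
step 8: 96 + 26 → 122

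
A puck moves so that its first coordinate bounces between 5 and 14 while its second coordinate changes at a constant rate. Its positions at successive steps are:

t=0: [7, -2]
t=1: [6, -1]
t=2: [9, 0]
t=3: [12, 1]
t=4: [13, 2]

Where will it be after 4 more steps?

The first coordinate reflects between 5 and 14, moving 3 per step.
  step 5: 13 → 10
  step 6: 10 → 7
  step 7: 7 → 6
  step 8: 6 → 9
The second coordinate changes by +1 each step: at step 8 it is 6.

[9, 6]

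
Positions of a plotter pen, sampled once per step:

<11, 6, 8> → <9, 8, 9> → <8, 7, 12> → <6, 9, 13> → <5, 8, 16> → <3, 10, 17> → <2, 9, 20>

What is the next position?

<0, 11, 21>

Differencing gives <-2, +2, +1>, <-1, -1, +3>, <-2, +2, +1>, <-1, -1, +3>, <-2, +2, +1>, <-1, -1, +3>. This is the pattern <-2, +2, +1>, <-1, -1, +3> repeated.
step 7: apply <-2, +2, +1> → <0, 11, 21>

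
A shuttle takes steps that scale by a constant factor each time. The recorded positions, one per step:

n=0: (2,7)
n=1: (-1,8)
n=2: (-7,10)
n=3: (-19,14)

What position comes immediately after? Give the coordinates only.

(-43,22)

Step-to-step displacements: (-3,+1), (-6,+2), (-12,+4); each is 2× the previous.
step 4: (-19,14) + (-24,+8) → (-43,22)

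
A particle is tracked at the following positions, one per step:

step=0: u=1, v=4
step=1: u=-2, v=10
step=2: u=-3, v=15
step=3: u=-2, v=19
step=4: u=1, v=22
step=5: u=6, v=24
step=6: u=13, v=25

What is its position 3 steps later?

u=46, v=22

Taking differences between consecutive positions: (-3, +6), (-1, +5), (+1, +4), (+3, +3), (+5, +2), (+7, +1). These grow by (+2, -1) each step.
step 7: u=13, v=25 + (+9, +0) → u=22, v=25
step 8: u=22, v=25 + (+11, -1) → u=33, v=24
step 9: u=33, v=24 + (+13, -2) → u=46, v=22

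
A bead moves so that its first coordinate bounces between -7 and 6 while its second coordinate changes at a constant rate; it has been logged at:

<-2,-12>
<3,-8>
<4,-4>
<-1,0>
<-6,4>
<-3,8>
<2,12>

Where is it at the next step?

<5,16>

The first coordinate travels 5 per step and bounces off the walls at -7 and 6.
  step 7: 2 → 5
The second coordinate changes by +4 each step: at step 7 it is 16.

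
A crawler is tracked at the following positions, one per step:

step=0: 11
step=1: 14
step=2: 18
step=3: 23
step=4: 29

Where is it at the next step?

First differences are +3, +4, +5, +6; their common second difference is +1 (constant acceleration).
step 5: 29 + 7 → 36

36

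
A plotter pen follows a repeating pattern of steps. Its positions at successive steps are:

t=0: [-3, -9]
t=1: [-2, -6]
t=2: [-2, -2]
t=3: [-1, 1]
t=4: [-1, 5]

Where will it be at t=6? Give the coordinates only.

[0, 12]

Differencing gives [+1, +3], [+0, +4], [+1, +3], [+0, +4]. This is the pattern [+1, +3], [+0, +4] repeated.
step 5: apply [+1, +3] → [0, 8]
step 6: apply [+0, +4] → [0, 12]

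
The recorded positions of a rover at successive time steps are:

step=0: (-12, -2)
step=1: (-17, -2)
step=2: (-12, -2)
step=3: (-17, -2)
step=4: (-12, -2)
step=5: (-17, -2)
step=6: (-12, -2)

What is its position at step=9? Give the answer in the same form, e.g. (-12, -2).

Differencing gives (-5, +0), (+5, +0), (-5, +0), (+5, +0), (-5, +0), (+5, +0). This is the pattern (-5, +0), (+5, +0) repeated.
step 7: apply (-5, +0) → (-17, -2)
step 8: apply (+5, +0) → (-12, -2)
step 9: apply (-5, +0) → (-17, -2)

(-17, -2)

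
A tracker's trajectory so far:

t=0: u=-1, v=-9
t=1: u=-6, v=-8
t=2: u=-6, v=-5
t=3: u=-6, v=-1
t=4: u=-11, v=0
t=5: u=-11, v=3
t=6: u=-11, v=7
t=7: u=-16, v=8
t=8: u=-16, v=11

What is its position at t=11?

u=-21, v=19

The moves between consecutive positions are (-5, +1), (+0, +3), (+0, +4), (-5, +1), (+0, +3), (+0, +4), (-5, +1), (+0, +3); they repeat the 3-cycle [(-5, +1), (+0, +3), (+0, +4)].
step 9: apply (+0, +4) → u=-16, v=15
step 10: apply (-5, +1) → u=-21, v=16
step 11: apply (+0, +3) → u=-21, v=19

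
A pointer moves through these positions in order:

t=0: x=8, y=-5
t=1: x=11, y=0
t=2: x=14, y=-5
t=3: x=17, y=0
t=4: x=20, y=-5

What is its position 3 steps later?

x=29, y=0

The x coordinate changes by +3 each step, so at step 7 it is 8 + 7·(3) = 29.
The y coordinate repeats the cycle [-5, 0] with period 2; step 7 mod 2 = 1, giving 0.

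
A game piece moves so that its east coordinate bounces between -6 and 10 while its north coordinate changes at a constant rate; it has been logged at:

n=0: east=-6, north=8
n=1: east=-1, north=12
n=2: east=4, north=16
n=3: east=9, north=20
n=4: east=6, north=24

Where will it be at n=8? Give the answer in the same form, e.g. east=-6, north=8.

The east coordinate travels 5 per step and bounces off the walls at -6 and 10.
  step 5: 6 → 1
  step 6: 1 → -4
  step 7: -4 → -3
  step 8: -3 → 2
The north coordinate changes by +4 each step: at step 8 it is 40.

east=2, north=40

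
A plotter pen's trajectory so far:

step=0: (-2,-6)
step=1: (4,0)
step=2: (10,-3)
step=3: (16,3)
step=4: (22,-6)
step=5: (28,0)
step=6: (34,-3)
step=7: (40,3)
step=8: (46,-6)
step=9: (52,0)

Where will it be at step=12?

First: linear, +6 per step → 70 at step 12.
Second: cycles through -6, 0, -3, 3 every 4 steps. Step 12 lands at position 0 of the cycle → -6.

(70,-6)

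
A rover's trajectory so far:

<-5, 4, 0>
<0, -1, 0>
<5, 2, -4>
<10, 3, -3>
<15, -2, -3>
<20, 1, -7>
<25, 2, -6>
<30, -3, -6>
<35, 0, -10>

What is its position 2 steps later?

<45, -4, -9>

The moves between consecutive positions are <+5, -5, +0>, <+5, +3, -4>, <+5, +1, +1>, <+5, -5, +0>, <+5, +3, -4>, <+5, +1, +1>, <+5, -5, +0>, <+5, +3, -4>; they repeat the 3-cycle [<+5, -5, +0>, <+5, +3, -4>, <+5, +1, +1>].
step 9: apply <+5, +1, +1> → <40, 1, -9>
step 10: apply <+5, -5, +0> → <45, -4, -9>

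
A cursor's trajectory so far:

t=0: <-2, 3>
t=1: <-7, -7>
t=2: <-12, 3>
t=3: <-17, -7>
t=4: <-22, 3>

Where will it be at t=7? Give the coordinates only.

<-37, -7>

First: linear, -5 per step → -37 at step 7.
Second: cycles through 3, -7 every 2 steps. Step 7 lands at position 1 of the cycle → -7.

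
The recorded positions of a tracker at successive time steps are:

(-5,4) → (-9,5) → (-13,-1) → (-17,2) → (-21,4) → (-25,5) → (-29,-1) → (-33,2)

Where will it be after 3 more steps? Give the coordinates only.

(-45,-1)

The first coordinate changes by -4 each step, so at step 10 it is -5 + 10·(-4) = -45.
The second coordinate repeats the cycle [4, 5, -1, 2] with period 4; step 10 mod 4 = 2, giving -1.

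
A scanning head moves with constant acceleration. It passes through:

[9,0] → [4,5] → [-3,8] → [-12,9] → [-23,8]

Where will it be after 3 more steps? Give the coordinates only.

[-68,-7]

First differences are [-5,+5], [-7,+3], [-9,+1], [-11,-1]; their common second difference is [-2,-2] (constant acceleration).
step 5: [-23,8] + [-13,-3] → [-36,5]
step 6: [-36,5] + [-15,-5] → [-51,0]
step 7: [-51,0] + [-17,-7] → [-68,-7]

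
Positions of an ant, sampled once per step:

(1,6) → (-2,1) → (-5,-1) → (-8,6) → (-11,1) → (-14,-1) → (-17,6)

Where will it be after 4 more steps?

The first coordinate changes by -3 each step, so at step 10 it is 1 + 10·(-3) = -29.
The second coordinate repeats the cycle [6, 1, -1] with period 3; step 10 mod 3 = 1, giving 1.

(-29,1)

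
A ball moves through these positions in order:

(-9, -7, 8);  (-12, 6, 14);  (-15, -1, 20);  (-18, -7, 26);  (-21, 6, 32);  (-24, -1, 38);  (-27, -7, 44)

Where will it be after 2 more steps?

(-33, -1, 56)

First: linear, -3 per step → -33 at step 8.
Second: cycles through -7, 6, -1 every 3 steps. Step 8 lands at position 2 of the cycle → -1.
Third: linear, +6 per step → 56 at step 8.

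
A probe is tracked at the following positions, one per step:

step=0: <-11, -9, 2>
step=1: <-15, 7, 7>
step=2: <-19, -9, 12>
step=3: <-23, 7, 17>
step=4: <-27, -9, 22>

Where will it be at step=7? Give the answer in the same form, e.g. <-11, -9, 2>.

The first coordinate changes by -4 each step, so at step 7 it is -11 + 7·(-4) = -39.
The second coordinate repeats the cycle [-9, 7] with period 2; step 7 mod 2 = 1, giving 7.
The third coordinate changes by +5 each step, so at step 7 it is 2 + 7·(5) = 37.

<-39, 7, 37>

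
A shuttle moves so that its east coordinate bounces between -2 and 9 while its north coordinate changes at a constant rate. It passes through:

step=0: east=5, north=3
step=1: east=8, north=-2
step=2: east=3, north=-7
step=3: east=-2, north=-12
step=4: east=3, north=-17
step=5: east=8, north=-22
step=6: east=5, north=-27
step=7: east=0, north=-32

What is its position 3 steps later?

east=7, north=-47

The east coordinate travels 5 per step and bounces off the walls at -2 and 9.
  step 8: 0 → 1
  step 9: 1 → 6
  step 10: 6 → 7
The north coordinate changes by -5 each step: at step 10 it is -47.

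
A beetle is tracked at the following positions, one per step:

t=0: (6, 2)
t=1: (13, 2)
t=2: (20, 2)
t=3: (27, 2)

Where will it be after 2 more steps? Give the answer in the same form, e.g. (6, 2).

(41, 2)

The position changes by (+7, +0) every step.
step 4: (27, 2) + (+7, +0) → (34, 2)
step 5: (34, 2) + (+7, +0) → (41, 2)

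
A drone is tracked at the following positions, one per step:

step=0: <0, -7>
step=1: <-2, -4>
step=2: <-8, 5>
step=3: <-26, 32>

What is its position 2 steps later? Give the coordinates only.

<-242, 356>

The jumps are <-2, +3>, <-6, +9>, <-18, +27> — a geometric progression with ratio 3.
step 4: <-26, 32> + <-54, +81> → <-80, 113>
step 5: <-80, 113> + <-162, +243> → <-242, 356>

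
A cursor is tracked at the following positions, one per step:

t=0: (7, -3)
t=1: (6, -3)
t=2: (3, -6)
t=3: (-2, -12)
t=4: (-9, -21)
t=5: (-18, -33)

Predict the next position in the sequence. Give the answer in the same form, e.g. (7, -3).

Taking differences between consecutive positions: (-1, +0), (-3, -3), (-5, -6), (-7, -9), (-9, -12). These grow by (-2, -3) each step.
step 6: (-18, -33) + (-11, -15) → (-29, -48)

(-29, -48)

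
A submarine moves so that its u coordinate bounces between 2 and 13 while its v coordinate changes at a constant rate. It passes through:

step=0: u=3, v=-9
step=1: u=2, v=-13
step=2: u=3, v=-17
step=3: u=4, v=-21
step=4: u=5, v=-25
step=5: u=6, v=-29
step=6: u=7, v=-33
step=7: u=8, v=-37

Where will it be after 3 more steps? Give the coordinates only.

u=11, v=-49

The u coordinate reflects between 2 and 13, moving 1 per step.
  step 8: 8 → 9
  step 9: 9 → 10
  step 10: 10 → 11
The v coordinate changes by -4 each step: at step 10 it is -49.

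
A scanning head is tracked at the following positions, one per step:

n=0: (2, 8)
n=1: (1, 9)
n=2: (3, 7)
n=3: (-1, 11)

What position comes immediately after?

Consecutive displacements (-1, +1), (+2, -2), (-4, +4) scale by a factor of -2 each step.
step 4: (-1, 11) + (+8, -8) → (7, 3)

(7, 3)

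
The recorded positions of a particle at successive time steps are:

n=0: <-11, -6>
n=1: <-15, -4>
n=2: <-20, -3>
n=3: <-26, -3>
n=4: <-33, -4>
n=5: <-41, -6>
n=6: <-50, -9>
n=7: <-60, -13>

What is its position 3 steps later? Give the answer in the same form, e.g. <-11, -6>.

<-96, -31>

Successive displacements: <-4, +2>, <-5, +1>, <-6, +0>, <-7, -1>, <-8, -2>, <-9, -3>, <-10, -4> — each changes by <-1, -1>.
step 8: <-60, -13> + <-11, -5> → <-71, -18>
step 9: <-71, -18> + <-12, -6> → <-83, -24>
step 10: <-83, -24> + <-13, -7> → <-96, -31>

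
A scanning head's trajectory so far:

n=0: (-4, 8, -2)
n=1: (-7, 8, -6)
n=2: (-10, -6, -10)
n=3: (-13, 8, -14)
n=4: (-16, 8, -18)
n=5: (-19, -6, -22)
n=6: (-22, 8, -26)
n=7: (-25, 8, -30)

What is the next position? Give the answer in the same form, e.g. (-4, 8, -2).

The first coordinate changes by -3 each step, so at step 8 it is -4 + 8·(-3) = -28.
The second coordinate repeats the cycle [8, 8, -6] with period 3; step 8 mod 3 = 2, giving -6.
The third coordinate changes by -4 each step, so at step 8 it is -2 + 8·(-4) = -34.

(-28, -6, -34)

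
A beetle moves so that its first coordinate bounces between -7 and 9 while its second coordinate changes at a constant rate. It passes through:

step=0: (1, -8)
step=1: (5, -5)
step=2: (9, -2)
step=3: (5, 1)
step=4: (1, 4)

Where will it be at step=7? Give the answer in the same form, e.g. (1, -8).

The first coordinate travels 4 per step and bounces off the walls at -7 and 9.
  step 5: 1 → -3
  step 6: -3 → -7
  step 7: -7 → -3
The second coordinate changes by +3 each step: at step 7 it is 13.

(-3, 13)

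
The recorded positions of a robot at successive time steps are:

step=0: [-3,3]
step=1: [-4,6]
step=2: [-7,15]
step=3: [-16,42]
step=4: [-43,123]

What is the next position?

[-124,366]

The jumps are [-1,+3], [-3,+9], [-9,+27], [-27,+81] — a geometric progression with ratio 3.
step 5: [-43,123] + [-81,+243] → [-124,366]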